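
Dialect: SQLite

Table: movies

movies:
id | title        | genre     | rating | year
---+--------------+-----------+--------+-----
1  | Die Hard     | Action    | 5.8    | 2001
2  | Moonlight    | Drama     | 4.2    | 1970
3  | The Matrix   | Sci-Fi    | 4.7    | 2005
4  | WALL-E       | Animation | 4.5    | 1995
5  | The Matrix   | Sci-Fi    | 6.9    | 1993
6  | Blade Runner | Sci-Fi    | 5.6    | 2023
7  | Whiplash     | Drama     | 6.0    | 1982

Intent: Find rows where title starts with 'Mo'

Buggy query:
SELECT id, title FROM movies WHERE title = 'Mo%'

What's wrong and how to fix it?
Bug: '=' compares the literal string including the % character; pattern matching needs LIKE

Fix: Replace '=' with LIKE so 'Mo%' is treated as a pattern

Corrected query:
SELECT id, title FROM movies WHERE title LIKE 'Mo%'

Result:
id | title    
---+----------
2  | Moonlight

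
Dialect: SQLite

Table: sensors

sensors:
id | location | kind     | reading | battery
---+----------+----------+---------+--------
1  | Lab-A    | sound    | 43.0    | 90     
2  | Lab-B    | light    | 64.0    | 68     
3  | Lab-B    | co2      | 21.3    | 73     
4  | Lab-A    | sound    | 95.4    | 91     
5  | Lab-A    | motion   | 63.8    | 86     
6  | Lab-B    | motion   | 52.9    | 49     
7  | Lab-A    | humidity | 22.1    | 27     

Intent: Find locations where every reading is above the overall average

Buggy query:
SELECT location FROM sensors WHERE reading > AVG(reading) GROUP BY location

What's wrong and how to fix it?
Bug: WHERE evaluates per row before aggregation, so AVG() is unavailable

Fix: Use a subquery for AVG and a HAVING MIN(...) filter so the condition holds for every row in the group

Corrected query:
SELECT location FROM sensors GROUP BY location HAVING MIN(reading) > (SELECT AVG(reading) FROM sensors)

Result:
(no rows)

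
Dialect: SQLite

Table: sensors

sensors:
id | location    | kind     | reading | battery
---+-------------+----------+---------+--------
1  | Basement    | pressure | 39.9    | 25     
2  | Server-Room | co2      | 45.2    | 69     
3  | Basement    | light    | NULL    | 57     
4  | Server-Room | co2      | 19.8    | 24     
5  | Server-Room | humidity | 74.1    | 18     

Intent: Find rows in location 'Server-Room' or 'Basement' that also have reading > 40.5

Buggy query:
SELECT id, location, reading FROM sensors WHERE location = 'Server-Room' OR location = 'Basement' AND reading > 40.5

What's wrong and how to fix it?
Bug: AND binds tighter than OR, so this parses as location = 'Server-Room' OR (location = 'Basement' AND reading > 40.5)

Fix: Group the OR with parentheses (or use IN), then AND the threshold

Corrected query:
SELECT id, location, reading FROM sensors WHERE (location = 'Server-Room' OR location = 'Basement') AND reading > 40.5

Result:
id | location    | reading
---+-------------+--------
2  | Server-Room | 45.2   
5  | Server-Room | 74.1   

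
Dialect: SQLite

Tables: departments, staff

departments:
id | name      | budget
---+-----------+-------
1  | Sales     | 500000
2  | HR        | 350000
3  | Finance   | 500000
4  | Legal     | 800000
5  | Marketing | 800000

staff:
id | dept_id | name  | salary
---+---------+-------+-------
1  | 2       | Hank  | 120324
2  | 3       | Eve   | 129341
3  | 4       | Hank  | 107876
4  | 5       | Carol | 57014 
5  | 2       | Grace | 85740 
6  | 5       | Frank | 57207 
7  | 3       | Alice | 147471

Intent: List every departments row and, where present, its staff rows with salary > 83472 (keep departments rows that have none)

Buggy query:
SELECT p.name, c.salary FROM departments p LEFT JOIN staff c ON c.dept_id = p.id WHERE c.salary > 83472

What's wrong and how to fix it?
Bug: Filtering c.salary in WHERE discards the NULL rows produced by LEFT JOIN, turning it into an inner join

Fix: Put 'c.salary > 83472' in the JOIN's ON clause instead of WHERE

Corrected query:
SELECT p.name, c.salary FROM departments p LEFT JOIN staff c ON c.dept_id = p.id AND c.salary > 83472

Result:
name      | salary
----------+-------
Sales     | NULL  
HR        | 85740 
HR        | 120324
Finance   | 129341
Finance   | 147471
Legal     | 107876
Marketing | NULL  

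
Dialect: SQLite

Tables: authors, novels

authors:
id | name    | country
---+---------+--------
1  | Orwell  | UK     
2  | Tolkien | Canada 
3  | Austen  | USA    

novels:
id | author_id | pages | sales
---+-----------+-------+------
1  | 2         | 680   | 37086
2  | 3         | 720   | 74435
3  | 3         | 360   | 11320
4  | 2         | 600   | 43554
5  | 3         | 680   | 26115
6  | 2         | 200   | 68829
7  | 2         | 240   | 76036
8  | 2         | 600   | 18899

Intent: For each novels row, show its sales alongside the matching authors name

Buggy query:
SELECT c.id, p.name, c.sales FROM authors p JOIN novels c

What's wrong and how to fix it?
Bug: JOIN with no ON clause produces a cartesian product; every novels row pairs with every authors row

Fix: Specify the join condition linking the foreign key to the parent id

Corrected query:
SELECT c.id, p.name, c.sales FROM authors p JOIN novels c ON c.author_id = p.id

Result:
id | name    | sales
---+---------+------
1  | Tolkien | 37086
2  | Austen  | 74435
3  | Austen  | 11320
4  | Tolkien | 43554
5  | Austen  | 26115
6  | Tolkien | 68829
7  | Tolkien | 76036
8  | Tolkien | 18899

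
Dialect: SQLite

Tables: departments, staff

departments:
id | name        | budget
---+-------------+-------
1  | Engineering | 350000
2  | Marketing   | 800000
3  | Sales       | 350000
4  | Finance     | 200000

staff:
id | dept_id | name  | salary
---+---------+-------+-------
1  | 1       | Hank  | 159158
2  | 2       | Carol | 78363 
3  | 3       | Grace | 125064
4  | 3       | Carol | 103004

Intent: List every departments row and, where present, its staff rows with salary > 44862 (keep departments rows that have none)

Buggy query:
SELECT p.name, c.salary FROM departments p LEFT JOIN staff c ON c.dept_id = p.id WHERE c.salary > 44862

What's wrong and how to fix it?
Bug: Filtering c.salary in WHERE discards the NULL rows produced by LEFT JOIN, turning it into an inner join

Fix: Move the right-table condition into the ON clause so unmatched parents are kept

Corrected query:
SELECT p.name, c.salary FROM departments p LEFT JOIN staff c ON c.dept_id = p.id AND c.salary > 44862

Result:
name        | salary
------------+-------
Engineering | 159158
Marketing   | 78363 
Sales       | 103004
Sales       | 125064
Finance     | NULL  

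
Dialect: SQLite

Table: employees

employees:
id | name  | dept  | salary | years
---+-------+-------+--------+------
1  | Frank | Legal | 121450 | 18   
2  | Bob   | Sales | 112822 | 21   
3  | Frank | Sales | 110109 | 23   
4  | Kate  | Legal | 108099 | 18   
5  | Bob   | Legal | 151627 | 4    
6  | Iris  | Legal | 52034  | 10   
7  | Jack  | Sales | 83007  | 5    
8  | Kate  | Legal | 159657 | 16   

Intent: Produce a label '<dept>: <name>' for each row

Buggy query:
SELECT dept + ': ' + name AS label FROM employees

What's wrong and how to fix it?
Bug: '+' is numeric addition; on text columns SQLite converts them to 0 instead of concatenating

Fix: Replace + with || to concatenate text

Corrected query:
SELECT dept || ': ' || name AS label FROM employees

Result:
label       
------------
Legal: Frank
Sales: Bob  
Sales: Frank
Legal: Kate 
Legal: Bob  
Legal: Iris 
Sales: Jack 
Legal: Kate 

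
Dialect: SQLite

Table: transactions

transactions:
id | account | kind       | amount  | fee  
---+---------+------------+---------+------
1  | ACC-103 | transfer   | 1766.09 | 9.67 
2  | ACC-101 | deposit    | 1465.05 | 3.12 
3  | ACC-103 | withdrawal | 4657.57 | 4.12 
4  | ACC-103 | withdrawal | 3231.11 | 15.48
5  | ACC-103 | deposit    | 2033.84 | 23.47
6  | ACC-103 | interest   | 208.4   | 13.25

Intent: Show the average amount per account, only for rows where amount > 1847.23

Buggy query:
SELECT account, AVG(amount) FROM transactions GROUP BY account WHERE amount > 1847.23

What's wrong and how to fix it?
Bug: WHERE cannot follow GROUP BY

Fix: Place WHERE between FROM and GROUP BY

Corrected query:
SELECT account, AVG(amount) FROM transactions WHERE amount > 1847.23 GROUP BY account

Result:
account | AVG(amount)
--------+------------
ACC-103 | 3307.506667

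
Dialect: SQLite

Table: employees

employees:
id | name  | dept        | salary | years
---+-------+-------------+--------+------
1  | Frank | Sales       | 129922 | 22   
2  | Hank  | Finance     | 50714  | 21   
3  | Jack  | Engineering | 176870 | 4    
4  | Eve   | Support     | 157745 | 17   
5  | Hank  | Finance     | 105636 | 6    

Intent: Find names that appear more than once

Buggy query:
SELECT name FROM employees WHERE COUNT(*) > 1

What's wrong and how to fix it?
Bug: WHERE can't reference COUNT(*); aggregates are computed after WHERE

Fix: Group first, then use HAVING for the count condition

Corrected query:
SELECT name FROM employees GROUP BY name HAVING COUNT(*) > 1

Result:
name
----
Hank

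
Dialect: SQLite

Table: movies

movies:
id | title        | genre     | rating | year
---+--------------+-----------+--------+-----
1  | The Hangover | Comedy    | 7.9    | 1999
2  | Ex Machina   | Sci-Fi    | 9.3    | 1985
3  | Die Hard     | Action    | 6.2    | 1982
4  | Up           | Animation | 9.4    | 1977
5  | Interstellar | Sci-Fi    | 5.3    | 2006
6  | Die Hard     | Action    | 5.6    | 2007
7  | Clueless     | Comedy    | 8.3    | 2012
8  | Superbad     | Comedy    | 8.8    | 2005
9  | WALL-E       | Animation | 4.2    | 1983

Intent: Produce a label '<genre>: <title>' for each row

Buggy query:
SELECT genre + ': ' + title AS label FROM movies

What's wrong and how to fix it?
Bug: SQLite uses || for string concatenation; + coerces text to numbers (yielding 0)

Fix: Use the || operator for string concatenation

Corrected query:
SELECT genre || ': ' || title AS label FROM movies

Result:
label               
--------------------
Comedy: The Hangover
Sci-Fi: Ex Machina  
Action: Die Hard    
Animation: Up       
Sci-Fi: Interstellar
Action: Die Hard    
Comedy: Clueless    
Comedy: Superbad    
Animation: WALL-E   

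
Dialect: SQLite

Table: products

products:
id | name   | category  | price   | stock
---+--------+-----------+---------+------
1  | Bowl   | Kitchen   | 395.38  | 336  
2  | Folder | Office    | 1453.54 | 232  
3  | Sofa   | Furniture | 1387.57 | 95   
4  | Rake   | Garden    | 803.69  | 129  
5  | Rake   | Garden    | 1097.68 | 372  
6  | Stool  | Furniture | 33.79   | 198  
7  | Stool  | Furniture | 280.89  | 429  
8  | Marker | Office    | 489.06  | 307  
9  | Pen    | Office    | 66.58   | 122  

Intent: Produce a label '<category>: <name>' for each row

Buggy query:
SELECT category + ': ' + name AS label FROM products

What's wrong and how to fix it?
Bug: '+' is numeric addition; on text columns SQLite converts them to 0 instead of concatenating

Fix: Use the || operator for string concatenation

Corrected query:
SELECT category || ': ' || name AS label FROM products

Result:
label           
----------------
Kitchen: Bowl   
Office: Folder  
Furniture: Sofa 
Garden: Rake    
Garden: Rake    
Furniture: Stool
Furniture: Stool
Office: Marker  
Office: Pen     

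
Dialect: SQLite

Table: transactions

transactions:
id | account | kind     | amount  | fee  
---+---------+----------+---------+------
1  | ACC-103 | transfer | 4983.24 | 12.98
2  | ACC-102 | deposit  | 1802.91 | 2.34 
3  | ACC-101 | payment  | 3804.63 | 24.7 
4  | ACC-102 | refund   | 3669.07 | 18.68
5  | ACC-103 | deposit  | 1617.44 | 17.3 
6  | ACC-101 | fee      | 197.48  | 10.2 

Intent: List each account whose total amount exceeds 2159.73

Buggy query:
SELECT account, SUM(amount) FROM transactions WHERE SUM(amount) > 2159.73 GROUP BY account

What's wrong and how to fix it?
Bug: Aggregate functions cannot appear in a WHERE clause

Fix: Move the aggregate condition to a HAVING clause

Corrected query:
SELECT account, SUM(amount) FROM transactions GROUP BY account HAVING SUM(amount) > 2159.73

Result:
account | SUM(amount)
--------+------------
ACC-101 | 4002.11    
ACC-102 | 5471.98    
ACC-103 | 6600.68    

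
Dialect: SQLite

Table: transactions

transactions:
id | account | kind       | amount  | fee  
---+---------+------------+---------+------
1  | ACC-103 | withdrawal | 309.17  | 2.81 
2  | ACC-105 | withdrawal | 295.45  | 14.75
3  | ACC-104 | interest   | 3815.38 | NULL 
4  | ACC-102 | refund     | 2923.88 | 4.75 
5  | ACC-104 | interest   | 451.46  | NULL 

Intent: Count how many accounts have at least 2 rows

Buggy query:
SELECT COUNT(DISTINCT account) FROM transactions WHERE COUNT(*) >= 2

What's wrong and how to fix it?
Bug: WHERE filters individual rows, not groups, so a group-level COUNT is invalid there

Fix: Group first with HAVING COUNT(*) >= 2, then COUNT the resulting groups

Corrected query:
SELECT COUNT(*) FROM (SELECT account FROM transactions GROUP BY account HAVING COUNT(*) >= 2)

Result:
COUNT(*)
--------
1       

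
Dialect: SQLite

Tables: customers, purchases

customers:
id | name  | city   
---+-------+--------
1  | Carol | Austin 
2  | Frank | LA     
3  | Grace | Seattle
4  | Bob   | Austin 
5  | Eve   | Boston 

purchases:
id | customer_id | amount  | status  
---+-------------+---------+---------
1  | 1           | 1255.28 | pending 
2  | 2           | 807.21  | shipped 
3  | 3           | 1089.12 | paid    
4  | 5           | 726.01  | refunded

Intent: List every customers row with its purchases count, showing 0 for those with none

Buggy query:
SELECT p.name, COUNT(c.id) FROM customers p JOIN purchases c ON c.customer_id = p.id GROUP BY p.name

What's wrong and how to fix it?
Bug: INNER JOIN drops customers rows that have no matching purchases rows

Fix: Use LEFT JOIN so parents without children still appear (COUNT(c.id) gives 0)

Corrected query:
SELECT p.name, COUNT(c.id) FROM customers p LEFT JOIN purchases c ON c.customer_id = p.id GROUP BY p.name

Result:
name  | COUNT(c.id)
------+------------
Bob   | 0          
Carol | 1          
Eve   | 1          
Frank | 1          
Grace | 1          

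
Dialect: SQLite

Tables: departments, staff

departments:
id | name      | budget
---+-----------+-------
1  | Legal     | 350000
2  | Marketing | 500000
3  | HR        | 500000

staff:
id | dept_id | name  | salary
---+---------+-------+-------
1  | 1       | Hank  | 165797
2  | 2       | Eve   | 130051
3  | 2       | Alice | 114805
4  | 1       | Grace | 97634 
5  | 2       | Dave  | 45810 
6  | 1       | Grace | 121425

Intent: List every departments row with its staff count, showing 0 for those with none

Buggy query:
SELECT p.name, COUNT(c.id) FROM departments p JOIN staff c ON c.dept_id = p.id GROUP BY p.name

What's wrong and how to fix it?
Bug: INNER JOIN drops departments rows that have no matching staff rows

Fix: Use LEFT JOIN so parents without children still appear (COUNT(c.id) gives 0)

Corrected query:
SELECT p.name, COUNT(c.id) FROM departments p LEFT JOIN staff c ON c.dept_id = p.id GROUP BY p.name

Result:
name      | COUNT(c.id)
----------+------------
HR        | 0          
Legal     | 3          
Marketing | 3          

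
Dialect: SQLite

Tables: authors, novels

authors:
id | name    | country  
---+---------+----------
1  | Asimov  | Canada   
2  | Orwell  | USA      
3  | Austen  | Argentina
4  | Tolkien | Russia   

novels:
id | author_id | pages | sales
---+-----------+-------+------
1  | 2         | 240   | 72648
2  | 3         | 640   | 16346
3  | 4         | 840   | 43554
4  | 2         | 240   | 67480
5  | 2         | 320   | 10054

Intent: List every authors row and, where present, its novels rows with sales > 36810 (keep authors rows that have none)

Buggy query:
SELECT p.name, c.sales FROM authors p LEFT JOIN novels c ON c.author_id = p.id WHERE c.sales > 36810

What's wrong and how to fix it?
Bug: A WHERE condition on the right-hand table after LEFT JOIN drops unmatched parents

Fix: Move the right-table condition into the ON clause so unmatched parents are kept

Corrected query:
SELECT p.name, c.sales FROM authors p LEFT JOIN novels c ON c.author_id = p.id AND c.sales > 36810

Result:
name    | sales
--------+------
Asimov  | NULL 
Orwell  | 67480
Orwell  | 72648
Austen  | NULL 
Tolkien | 43554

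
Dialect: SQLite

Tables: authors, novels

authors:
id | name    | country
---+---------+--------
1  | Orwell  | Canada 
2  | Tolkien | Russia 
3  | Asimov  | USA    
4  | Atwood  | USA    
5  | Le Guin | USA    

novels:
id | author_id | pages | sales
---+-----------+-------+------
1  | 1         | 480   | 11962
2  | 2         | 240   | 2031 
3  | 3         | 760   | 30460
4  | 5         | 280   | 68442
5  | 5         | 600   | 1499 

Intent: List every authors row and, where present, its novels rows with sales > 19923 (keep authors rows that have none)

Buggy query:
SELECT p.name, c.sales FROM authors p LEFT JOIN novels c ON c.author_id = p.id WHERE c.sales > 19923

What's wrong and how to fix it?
Bug: Filtering c.sales in WHERE discards the NULL rows produced by LEFT JOIN, turning it into an inner join

Fix: Move the right-table condition into the ON clause so unmatched parents are kept

Corrected query:
SELECT p.name, c.sales FROM authors p LEFT JOIN novels c ON c.author_id = p.id AND c.sales > 19923

Result:
name    | sales
--------+------
Orwell  | NULL 
Tolkien | NULL 
Asimov  | 30460
Atwood  | NULL 
Le Guin | 68442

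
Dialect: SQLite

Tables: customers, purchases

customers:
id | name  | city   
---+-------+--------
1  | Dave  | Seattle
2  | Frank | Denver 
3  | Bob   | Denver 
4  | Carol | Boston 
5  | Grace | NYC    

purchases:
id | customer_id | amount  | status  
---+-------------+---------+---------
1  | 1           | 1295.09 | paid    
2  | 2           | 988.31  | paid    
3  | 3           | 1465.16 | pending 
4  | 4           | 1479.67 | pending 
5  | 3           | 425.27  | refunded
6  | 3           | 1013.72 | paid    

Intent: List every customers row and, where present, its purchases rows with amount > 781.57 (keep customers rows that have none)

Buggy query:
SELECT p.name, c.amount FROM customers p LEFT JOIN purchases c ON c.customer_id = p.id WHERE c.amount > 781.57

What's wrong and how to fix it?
Bug: A WHERE condition on the right-hand table after LEFT JOIN drops unmatched parents

Fix: Put 'c.amount > 781.57' in the JOIN's ON clause instead of WHERE

Corrected query:
SELECT p.name, c.amount FROM customers p LEFT JOIN purchases c ON c.customer_id = p.id AND c.amount > 781.57

Result:
name  | amount 
------+--------
Dave  | 1295.09
Frank | 988.31 
Bob   | 1013.72
Bob   | 1465.16
Carol | 1479.67
Grace | NULL   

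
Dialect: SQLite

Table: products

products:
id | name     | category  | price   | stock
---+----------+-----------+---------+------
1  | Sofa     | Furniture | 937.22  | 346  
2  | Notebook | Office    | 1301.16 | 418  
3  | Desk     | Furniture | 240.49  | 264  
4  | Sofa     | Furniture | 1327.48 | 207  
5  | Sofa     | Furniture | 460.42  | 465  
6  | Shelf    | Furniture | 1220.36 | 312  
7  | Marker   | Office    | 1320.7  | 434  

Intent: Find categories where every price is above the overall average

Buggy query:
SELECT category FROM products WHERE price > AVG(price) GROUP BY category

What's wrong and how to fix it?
Bug: AVG() is an aggregate; it can't sit directly in WHERE

Fix: Compute the overall average in a scalar subquery and compare each group's MIN against it in HAVING

Corrected query:
SELECT category FROM products GROUP BY category HAVING MIN(price) > (SELECT AVG(price) FROM products)

Result:
category
--------
Office  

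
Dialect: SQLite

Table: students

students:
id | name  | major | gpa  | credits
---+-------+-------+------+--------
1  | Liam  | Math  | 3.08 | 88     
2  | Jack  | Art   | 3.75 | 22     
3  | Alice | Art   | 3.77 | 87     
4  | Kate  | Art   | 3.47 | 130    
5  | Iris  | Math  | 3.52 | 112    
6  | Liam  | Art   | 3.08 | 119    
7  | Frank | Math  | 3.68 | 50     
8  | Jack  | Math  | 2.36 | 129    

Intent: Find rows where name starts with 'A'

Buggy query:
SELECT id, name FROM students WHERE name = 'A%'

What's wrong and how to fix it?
Bug: '=' compares the literal string including the % character; pattern matching needs LIKE

Fix: Replace '=' with LIKE so 'A%' is treated as a pattern

Corrected query:
SELECT id, name FROM students WHERE name LIKE 'A%'

Result:
id | name 
---+------
3  | Alice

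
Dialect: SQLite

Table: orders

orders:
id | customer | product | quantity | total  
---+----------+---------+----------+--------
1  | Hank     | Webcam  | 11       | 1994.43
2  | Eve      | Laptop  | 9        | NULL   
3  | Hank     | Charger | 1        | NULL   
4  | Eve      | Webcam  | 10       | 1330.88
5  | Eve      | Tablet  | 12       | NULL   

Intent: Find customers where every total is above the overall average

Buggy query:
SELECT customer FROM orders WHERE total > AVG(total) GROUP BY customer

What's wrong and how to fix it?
Bug: AVG() is an aggregate; it can't sit directly in WHERE

Fix: Use a subquery for AVG and a HAVING MIN(...) filter so the condition holds for every row in the group

Corrected query:
SELECT customer FROM orders GROUP BY customer HAVING MIN(total) > (SELECT AVG(total) FROM orders)

Result:
customer
--------
Hank    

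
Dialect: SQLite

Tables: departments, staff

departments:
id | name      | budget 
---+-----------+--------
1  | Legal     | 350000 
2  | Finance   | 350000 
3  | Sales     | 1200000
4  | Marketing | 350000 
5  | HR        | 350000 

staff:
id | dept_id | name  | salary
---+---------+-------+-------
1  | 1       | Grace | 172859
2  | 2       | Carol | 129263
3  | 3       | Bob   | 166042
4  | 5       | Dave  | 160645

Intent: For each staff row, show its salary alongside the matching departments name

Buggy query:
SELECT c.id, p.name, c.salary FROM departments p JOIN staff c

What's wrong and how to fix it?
Bug: Missing join condition: each staff row is matched to all departments rows instead of just its own

Fix: Specify the join condition linking the foreign key to the parent id

Corrected query:
SELECT c.id, p.name, c.salary FROM departments p JOIN staff c ON c.dept_id = p.id

Result:
id | name    | salary
---+---------+-------
1  | Legal   | 172859
2  | Finance | 129263
3  | Sales   | 166042
4  | HR      | 160645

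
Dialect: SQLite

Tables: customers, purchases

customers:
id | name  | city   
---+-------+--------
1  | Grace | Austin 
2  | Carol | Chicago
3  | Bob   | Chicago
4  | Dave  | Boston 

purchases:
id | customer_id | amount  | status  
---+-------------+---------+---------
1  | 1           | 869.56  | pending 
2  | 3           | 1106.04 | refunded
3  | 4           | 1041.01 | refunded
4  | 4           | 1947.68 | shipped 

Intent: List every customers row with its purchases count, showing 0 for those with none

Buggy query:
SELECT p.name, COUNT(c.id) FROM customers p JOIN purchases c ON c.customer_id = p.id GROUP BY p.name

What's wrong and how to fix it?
Bug: INNER JOIN drops customers rows that have no matching purchases rows

Fix: Switch to LEFT JOIN to retain unmatched parent rows

Corrected query:
SELECT p.name, COUNT(c.id) FROM customers p LEFT JOIN purchases c ON c.customer_id = p.id GROUP BY p.name

Result:
name  | COUNT(c.id)
------+------------
Bob   | 1          
Carol | 0          
Dave  | 2          
Grace | 1          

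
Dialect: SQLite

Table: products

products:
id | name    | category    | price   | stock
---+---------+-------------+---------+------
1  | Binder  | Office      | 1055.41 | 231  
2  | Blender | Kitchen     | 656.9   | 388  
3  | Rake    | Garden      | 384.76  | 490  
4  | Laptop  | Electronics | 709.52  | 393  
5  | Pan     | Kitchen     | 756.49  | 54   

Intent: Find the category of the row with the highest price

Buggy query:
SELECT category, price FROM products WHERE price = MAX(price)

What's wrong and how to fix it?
Bug: WHERE is evaluated per row; an aggregate over the whole table isn't defined there

Fix: Use a subquery: WHERE price = (SELECT MAX(price) FROM products)

Corrected query:
SELECT category, price FROM products WHERE price = (SELECT MAX(price) FROM products)

Result:
category | price  
---------+--------
Office   | 1055.41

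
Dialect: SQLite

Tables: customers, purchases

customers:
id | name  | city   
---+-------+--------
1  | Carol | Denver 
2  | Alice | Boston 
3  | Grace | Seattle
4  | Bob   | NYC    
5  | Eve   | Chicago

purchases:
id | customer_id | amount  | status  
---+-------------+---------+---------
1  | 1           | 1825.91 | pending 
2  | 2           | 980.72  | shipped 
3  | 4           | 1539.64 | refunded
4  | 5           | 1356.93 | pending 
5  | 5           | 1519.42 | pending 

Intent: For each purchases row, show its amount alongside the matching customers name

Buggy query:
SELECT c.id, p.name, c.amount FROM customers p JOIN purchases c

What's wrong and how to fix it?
Bug: JOIN with no ON clause produces a cartesian product; every purchases row pairs with every customers row

Fix: Add ON c.customer_id = p.id to the JOIN

Corrected query:
SELECT c.id, p.name, c.amount FROM customers p JOIN purchases c ON c.customer_id = p.id

Result:
id | name  | amount 
---+-------+--------
1  | Carol | 1825.91
2  | Alice | 980.72 
3  | Bob   | 1539.64
4  | Eve   | 1356.93
5  | Eve   | 1519.42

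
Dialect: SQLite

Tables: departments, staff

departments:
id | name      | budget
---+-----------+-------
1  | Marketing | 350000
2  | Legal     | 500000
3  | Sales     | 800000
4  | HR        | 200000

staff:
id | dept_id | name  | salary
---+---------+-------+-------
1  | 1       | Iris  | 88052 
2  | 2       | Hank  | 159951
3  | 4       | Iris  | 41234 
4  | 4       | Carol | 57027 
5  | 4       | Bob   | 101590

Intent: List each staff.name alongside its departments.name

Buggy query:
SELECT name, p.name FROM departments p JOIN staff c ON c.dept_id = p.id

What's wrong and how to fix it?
Bug: Both tables have a 'name' column; the unqualified reference is ambiguous

Fix: Qualify the column with its table alias (c.name)

Corrected query:
SELECT c.name, p.name FROM departments p JOIN staff c ON c.dept_id = p.id

Result:
name  | name     
------+----------
Iris  | Marketing
Hank  | Legal    
Iris  | HR       
Carol | HR       
Bob   | HR       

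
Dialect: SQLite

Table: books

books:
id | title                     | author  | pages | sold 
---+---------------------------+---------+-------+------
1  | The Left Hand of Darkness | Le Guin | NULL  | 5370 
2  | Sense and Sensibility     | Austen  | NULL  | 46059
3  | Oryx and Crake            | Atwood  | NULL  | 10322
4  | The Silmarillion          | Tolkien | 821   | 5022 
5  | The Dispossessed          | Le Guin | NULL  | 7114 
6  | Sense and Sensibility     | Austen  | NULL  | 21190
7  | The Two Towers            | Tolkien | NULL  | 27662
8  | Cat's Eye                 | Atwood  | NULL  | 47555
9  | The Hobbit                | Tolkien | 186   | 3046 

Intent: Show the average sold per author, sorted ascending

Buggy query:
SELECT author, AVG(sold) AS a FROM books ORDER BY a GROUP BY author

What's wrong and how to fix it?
Bug: ORDER BY appears before GROUP BY; SQL clause order requires GROUP BY first

Fix: Move ORDER BY to the end, after GROUP BY

Corrected query:
SELECT author, AVG(sold) AS a FROM books GROUP BY author ORDER BY a

Result:
author  | a      
--------+--------
Le Guin | 6242   
Tolkien | 11910  
Atwood  | 28938.5
Austen  | 33624.5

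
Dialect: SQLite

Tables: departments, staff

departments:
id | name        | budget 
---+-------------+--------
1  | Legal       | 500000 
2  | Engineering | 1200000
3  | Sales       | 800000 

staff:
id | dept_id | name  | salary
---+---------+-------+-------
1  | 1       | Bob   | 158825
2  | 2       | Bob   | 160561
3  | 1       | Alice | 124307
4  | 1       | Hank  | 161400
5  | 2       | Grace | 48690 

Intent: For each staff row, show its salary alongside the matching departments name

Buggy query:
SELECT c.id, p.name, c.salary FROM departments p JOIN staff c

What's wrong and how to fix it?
Bug: JOIN with no ON clause produces a cartesian product; every staff row pairs with every departments row

Fix: Specify the join condition linking the foreign key to the parent id

Corrected query:
SELECT c.id, p.name, c.salary FROM departments p JOIN staff c ON c.dept_id = p.id

Result:
id | name        | salary
---+-------------+-------
1  | Legal       | 158825
2  | Engineering | 160561
3  | Legal       | 124307
4  | Legal       | 161400
5  | Engineering | 48690 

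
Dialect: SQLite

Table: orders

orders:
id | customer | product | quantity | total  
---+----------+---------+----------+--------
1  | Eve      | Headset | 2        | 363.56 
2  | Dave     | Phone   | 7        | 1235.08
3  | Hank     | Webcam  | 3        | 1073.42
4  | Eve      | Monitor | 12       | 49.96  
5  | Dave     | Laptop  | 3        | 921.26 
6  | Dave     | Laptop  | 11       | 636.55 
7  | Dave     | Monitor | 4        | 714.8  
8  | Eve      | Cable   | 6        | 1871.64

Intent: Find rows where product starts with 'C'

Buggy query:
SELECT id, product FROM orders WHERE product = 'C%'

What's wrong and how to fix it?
Bug: '=' compares the literal string including the % character; pattern matching needs LIKE

Fix: Use LIKE for wildcard pattern matching

Corrected query:
SELECT id, product FROM orders WHERE product LIKE 'C%'

Result:
id | product
---+--------
8  | Cable  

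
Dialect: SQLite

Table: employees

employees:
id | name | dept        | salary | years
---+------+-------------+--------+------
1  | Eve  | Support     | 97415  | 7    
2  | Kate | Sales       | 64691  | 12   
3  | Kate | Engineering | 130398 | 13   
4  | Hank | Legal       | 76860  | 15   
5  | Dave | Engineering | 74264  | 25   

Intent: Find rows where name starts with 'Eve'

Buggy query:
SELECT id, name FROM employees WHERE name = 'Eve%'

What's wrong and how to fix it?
Bug: '=' compares the literal string including the % character; pattern matching needs LIKE

Fix: Replace '=' with LIKE so 'Eve%' is treated as a pattern

Corrected query:
SELECT id, name FROM employees WHERE name LIKE 'Eve%'

Result:
id | name
---+-----
1  | Eve 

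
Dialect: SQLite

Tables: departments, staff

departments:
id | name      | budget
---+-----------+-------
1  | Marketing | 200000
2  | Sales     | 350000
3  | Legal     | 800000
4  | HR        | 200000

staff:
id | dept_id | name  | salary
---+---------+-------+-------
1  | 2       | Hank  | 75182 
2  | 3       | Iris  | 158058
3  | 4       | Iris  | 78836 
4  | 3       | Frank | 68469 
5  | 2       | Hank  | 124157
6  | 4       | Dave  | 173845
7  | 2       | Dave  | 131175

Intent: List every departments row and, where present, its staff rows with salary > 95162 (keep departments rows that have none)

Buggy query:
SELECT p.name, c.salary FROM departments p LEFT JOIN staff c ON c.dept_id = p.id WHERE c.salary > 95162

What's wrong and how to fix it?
Bug: A WHERE condition on the right-hand table after LEFT JOIN drops unmatched parents

Fix: Move the right-table condition into the ON clause so unmatched parents are kept

Corrected query:
SELECT p.name, c.salary FROM departments p LEFT JOIN staff c ON c.dept_id = p.id AND c.salary > 95162

Result:
name      | salary
----------+-------
Marketing | NULL  
Sales     | 124157
Sales     | 131175
Legal     | 158058
HR        | 173845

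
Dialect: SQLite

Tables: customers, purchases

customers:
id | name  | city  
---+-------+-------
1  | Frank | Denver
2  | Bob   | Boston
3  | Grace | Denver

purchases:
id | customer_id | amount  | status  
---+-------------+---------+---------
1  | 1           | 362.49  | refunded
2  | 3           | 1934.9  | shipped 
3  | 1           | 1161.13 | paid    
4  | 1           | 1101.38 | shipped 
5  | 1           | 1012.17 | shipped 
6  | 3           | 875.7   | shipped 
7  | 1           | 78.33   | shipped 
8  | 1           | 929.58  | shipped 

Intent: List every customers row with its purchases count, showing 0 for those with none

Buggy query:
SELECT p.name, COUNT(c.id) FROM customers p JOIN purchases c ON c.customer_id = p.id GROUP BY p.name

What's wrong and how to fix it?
Bug: INNER JOIN drops customers rows that have no matching purchases rows

Fix: Switch to LEFT JOIN to retain unmatched parent rows

Corrected query:
SELECT p.name, COUNT(c.id) FROM customers p LEFT JOIN purchases c ON c.customer_id = p.id GROUP BY p.name

Result:
name  | COUNT(c.id)
------+------------
Bob   | 0          
Frank | 6          
Grace | 2          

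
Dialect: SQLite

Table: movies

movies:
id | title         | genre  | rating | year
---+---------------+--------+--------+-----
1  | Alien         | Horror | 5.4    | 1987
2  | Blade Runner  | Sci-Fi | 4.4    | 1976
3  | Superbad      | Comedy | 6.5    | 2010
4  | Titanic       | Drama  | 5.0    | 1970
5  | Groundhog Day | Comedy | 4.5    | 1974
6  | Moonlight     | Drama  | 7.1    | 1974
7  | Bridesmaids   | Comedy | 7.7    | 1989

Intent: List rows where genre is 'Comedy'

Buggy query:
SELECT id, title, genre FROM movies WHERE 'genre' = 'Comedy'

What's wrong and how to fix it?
Bug: 'genre' in single quotes is a string literal, not the column; the comparison is literal-vs-literal and never true

Fix: Remove the quotes around the column name (or use double quotes for an identifier)

Corrected query:
SELECT id, title, genre FROM movies WHERE genre = 'Comedy'

Result:
id | title         | genre 
---+---------------+-------
3  | Superbad      | Comedy
5  | Groundhog Day | Comedy
7  | Bridesmaids   | Comedy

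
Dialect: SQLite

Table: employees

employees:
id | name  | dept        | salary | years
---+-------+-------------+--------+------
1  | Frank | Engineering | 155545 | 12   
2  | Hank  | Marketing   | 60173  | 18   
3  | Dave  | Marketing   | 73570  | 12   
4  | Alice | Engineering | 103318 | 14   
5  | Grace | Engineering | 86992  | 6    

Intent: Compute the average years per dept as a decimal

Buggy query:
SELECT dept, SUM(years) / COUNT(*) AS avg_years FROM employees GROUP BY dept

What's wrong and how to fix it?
Bug: Both operands are integers, so '/' performs integer division and truncates

Fix: Multiply by 1.0 (or CAST to REAL) to force floating-point division

Corrected query:
SELECT dept, SUM(years) * 1.0 / COUNT(*) AS avg_years FROM employees GROUP BY dept

Result:
dept        | avg_years
------------+----------
Engineering | 10.666667
Marketing   | 15       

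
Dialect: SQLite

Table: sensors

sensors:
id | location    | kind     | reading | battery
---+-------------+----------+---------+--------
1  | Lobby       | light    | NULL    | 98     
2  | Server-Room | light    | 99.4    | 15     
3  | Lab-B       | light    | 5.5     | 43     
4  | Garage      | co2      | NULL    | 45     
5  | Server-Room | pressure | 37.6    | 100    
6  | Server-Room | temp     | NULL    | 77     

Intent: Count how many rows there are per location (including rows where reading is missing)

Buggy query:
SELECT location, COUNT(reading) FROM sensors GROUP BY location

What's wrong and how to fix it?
Bug: COUNT(column) counts non-NULL values only; rows with NULL reading aren't counted

Fix: Use COUNT(*) to count all rows regardless of NULL

Corrected query:
SELECT location, COUNT(*) FROM sensors GROUP BY location

Result:
location    | COUNT(*)
------------+---------
Garage      | 1       
Lab-B       | 1       
Lobby       | 1       
Server-Room | 3       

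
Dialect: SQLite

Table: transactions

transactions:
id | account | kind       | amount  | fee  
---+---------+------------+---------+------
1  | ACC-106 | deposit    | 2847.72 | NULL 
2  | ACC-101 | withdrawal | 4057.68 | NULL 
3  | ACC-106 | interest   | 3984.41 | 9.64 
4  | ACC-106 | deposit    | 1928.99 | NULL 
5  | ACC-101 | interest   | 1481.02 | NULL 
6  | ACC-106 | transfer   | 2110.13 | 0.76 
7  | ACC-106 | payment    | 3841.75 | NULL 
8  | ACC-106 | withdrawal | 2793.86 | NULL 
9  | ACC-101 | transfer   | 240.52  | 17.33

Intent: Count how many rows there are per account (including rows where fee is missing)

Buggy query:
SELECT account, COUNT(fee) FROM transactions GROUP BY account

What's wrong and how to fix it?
Bug: COUNT(fee) skips NULLs, so groups with missing fee are undercounted

Fix: Replace COUNT(fee) with COUNT(*)

Corrected query:
SELECT account, COUNT(*) FROM transactions GROUP BY account

Result:
account | COUNT(*)
--------+---------
ACC-101 | 3       
ACC-106 | 6       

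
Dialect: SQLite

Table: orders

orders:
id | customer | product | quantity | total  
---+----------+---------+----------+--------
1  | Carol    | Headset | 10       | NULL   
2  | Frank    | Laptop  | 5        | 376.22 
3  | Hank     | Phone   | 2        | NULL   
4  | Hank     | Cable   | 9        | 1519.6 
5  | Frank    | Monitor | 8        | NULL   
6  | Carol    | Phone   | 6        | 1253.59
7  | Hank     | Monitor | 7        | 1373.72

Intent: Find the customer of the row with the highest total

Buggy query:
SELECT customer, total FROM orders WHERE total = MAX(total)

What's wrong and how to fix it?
Bug: WHERE is evaluated per row; an aggregate over the whole table isn't defined there

Fix: Use a subquery: WHERE total = (SELECT MAX(total) FROM orders)

Corrected query:
SELECT customer, total FROM orders WHERE total = (SELECT MAX(total) FROM orders)

Result:
customer | total 
---------+-------
Hank     | 1519.6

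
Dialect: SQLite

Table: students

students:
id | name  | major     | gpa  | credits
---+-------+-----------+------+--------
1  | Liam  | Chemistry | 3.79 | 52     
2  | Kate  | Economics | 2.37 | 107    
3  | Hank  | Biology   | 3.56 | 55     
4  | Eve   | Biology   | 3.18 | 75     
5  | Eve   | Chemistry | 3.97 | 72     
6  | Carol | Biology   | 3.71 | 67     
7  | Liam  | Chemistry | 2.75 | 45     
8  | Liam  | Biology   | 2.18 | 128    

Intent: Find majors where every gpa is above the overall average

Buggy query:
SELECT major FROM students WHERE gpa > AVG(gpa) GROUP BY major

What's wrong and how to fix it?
Bug: WHERE evaluates per row before aggregation, so AVG() is unavailable

Fix: Use a subquery for AVG and a HAVING MIN(...) filter so the condition holds for every row in the group

Corrected query:
SELECT major FROM students GROUP BY major HAVING MIN(gpa) > (SELECT AVG(gpa) FROM students)

Result:
(no rows)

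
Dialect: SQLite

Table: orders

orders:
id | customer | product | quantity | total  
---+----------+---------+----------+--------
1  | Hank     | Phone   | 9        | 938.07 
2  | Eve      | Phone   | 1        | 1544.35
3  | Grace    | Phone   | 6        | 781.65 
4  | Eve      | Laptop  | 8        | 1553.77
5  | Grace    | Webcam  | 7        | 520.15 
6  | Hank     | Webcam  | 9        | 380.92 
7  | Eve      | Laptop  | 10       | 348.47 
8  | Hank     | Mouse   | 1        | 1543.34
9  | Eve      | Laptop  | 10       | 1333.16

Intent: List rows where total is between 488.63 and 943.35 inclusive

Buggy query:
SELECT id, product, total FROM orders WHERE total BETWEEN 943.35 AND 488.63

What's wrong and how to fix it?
Bug: The bounds are reversed; BETWEEN a AND b requires a <= b to match anything

Fix: Write BETWEEN 488.63 AND 943.35

Corrected query:
SELECT id, product, total FROM orders WHERE total BETWEEN 488.63 AND 943.35

Result:
id | product | total 
---+---------+-------
1  | Phone   | 938.07
3  | Phone   | 781.65
5  | Webcam  | 520.15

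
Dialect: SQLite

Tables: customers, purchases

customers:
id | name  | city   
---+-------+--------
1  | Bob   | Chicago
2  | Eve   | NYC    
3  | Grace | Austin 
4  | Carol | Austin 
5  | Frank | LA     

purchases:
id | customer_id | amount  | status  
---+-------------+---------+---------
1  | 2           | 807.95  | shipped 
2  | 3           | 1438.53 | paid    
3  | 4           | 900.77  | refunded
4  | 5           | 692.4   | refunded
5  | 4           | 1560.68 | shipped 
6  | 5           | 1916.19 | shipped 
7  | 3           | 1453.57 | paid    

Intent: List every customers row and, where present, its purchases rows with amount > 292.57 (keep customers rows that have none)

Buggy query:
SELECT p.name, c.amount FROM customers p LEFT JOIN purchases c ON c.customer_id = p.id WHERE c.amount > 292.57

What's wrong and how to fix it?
Bug: A WHERE condition on the right-hand table after LEFT JOIN drops unmatched parents

Fix: Put 'c.amount > 292.57' in the JOIN's ON clause instead of WHERE

Corrected query:
SELECT p.name, c.amount FROM customers p LEFT JOIN purchases c ON c.customer_id = p.id AND c.amount > 292.57

Result:
name  | amount 
------+--------
Bob   | NULL   
Eve   | 807.95 
Grace | 1438.53
Grace | 1453.57
Carol | 900.77 
Carol | 1560.68
Frank | 692.4  
Frank | 1916.19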